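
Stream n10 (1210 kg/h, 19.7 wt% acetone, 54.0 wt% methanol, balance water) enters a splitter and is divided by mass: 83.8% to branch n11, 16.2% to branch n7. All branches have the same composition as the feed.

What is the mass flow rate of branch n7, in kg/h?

Branch n7 flow = 0.162×1210 = 196.02 kg/h.

196 kg/h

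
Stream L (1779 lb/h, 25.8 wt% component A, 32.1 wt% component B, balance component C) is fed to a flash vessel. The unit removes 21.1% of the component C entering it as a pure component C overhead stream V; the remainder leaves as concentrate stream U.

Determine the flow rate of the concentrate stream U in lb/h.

1621 lb/h

component C entering = 1779×0.421 = 748.96 lb/h; overhead removed = 0.211×748.96 = 158.03 lb/h.
Concentrate = 1779 − 158.03 = 1621 lb/h.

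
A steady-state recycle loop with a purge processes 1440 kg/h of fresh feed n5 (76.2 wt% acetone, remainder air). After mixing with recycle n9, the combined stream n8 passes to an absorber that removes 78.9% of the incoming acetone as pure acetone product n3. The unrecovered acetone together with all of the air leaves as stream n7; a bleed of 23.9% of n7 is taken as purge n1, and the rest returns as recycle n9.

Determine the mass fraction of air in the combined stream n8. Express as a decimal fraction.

air enters only via n5 and leaves only via the purge: 1440×0.238 = 0.239×(air in n7), and the absorber passes all air, so air in n8 = air in n7 = 1434 kg/h.
acetone in n8: m_A = 1440×0.762 + (1−0.239)·(1−0.789)·m_A, so m_A = 1097.3/0.8394 = 1307.2 kg/h.
n8 = 1307.2 + 1434 = 2741.1 kg/h.
air fraction in n8 = 1434/2741.1 = 0.523.

0.523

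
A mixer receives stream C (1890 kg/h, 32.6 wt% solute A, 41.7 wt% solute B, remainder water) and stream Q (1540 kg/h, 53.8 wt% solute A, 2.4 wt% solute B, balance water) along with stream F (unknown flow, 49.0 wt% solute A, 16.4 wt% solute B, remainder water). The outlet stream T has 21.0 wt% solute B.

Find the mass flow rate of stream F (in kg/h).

2278 kg/h

Let F be the unknown flow. Total out = 3430 + F.
solute B balance: 825.09 + 0.164·F = 0.210·(3430 + F)
(0.164 − 0.210)·F = 0.210×3430 − 825.09 = -104.79
F = -104.79 / -0.046 = 2278 kg/h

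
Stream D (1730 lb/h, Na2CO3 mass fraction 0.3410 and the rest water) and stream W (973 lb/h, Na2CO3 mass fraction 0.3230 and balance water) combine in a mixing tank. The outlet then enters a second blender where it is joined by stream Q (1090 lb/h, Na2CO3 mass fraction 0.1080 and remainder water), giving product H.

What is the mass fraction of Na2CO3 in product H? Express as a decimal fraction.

0.2694

Overall, product flow = 3793 lb/h.
Na2CO3 in = 1730×0.341 + 973×0.323 + 1090×0.108 = 1021.9 lb/h.
Na2CO3 fraction in H = 0.2694.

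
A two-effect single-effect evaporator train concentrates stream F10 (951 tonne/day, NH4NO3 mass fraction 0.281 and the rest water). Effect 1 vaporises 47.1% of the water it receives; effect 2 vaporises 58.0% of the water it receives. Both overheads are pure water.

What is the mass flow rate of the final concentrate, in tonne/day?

419.2 tonne/day

water in feed = 951×0.719 = 683.77 tonne/day.
After stage 1: water left = (1−0.471)×683.77 = 361.71; stream total = 628.94 tonne/day.
After stage 2: water left = (1−0.580)×361.71 = 151.92; final concentrate = 419.15 tonne/day.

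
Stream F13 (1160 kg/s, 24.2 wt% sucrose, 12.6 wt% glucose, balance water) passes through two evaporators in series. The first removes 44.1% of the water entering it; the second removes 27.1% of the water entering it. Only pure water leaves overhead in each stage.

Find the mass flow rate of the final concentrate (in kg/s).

water in feed = 1160×0.632 = 733.12 kg/s.
After stage 1: water left = (1−0.441)×733.12 = 409.81; stream total = 836.69 kg/s.
After stage 2: water left = (1−0.271)×409.81 = 298.75; final concentrate = 725.63 kg/s.

725.6 kg/s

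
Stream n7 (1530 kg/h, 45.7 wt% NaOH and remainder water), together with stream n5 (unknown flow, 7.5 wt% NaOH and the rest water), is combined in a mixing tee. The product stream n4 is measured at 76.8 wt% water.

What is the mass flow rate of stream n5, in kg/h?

2193 kg/h

Let n5 be the unknown flow. Total out = 1530 + n5.
water balance: 830.79 + 0.925·n5 = 0.768·(1530 + n5)
(0.925 − 0.768)·n5 = 0.768×1530 − 830.79 = 344.25
n5 = 344.25 / 0.157 = 2192.7 kg/h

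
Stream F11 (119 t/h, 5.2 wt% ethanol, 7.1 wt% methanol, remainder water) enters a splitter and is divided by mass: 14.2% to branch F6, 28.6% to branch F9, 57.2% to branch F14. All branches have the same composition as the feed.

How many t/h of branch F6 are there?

Branch F6 flow = 0.142×119 = 16.898 t/h.

16.9 t/h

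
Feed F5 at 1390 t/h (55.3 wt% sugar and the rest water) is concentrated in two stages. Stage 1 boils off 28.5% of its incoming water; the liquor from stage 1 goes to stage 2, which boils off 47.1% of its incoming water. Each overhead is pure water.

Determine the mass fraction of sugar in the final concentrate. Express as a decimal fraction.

water in feed = 1390×0.447 = 621.33 t/h.
After stage 1: water left = (1−0.285)×621.33 = 444.25; stream total = 1212.9 t/h.
After stage 2: water left = (1−0.471)×444.25 = 235.01; final concentrate = 1003.7 t/h.
sugar fraction = 768.67/1003.7 = 0.7659.

0.7659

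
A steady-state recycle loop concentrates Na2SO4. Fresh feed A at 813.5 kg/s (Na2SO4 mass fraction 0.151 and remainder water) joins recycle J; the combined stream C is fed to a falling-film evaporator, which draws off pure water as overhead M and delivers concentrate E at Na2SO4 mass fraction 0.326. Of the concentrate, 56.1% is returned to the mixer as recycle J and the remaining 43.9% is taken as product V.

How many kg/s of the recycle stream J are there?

Overall Na2SO4 balance (none leaves overhead): Na2SO4 in fresh feed = Na2SO4 in product, i.e. 813.5×0.151 = (1−0.561)·E·0.326.
E = 122.84/(0.326×0.439) = 858.33 kg/s.
Recycle J = 0.561×858.33 = 481.52 kg/s.

481.5 kg/s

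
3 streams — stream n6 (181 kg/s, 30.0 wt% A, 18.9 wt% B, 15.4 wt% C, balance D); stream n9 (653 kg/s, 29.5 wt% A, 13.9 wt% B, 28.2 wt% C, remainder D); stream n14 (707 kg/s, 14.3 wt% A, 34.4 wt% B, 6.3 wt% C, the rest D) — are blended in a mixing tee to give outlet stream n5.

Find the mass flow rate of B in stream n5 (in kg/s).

368.2 kg/s

B out = B in = 181×0.189 + 653×0.139 + 707×0.344 = 368.18 kg/s.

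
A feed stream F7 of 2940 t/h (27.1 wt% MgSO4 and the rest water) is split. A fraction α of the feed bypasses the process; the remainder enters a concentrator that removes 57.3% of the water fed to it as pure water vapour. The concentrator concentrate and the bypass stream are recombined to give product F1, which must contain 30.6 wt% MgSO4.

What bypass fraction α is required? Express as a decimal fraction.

All 2940×0.271 = 796.74 t/h of MgSO4 reaches F1, so F1 = 796.74/0.306 = 2603.7 t/h and vapour = 336.27 t/h.
The evaporator receives (1−α)·2940 of feed at 0.729 water and removes 0.573 of that water:
0.573×0.729×(1−α)×2940 = 336.27
(1−α) = 336.27/1228.1 = 0.2738;  α = 0.7262.

0.726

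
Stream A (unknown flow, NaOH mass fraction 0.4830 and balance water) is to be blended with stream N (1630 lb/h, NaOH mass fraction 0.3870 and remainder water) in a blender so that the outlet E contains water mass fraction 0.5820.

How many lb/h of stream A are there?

777.4 lb/h

Let A be the unknown flow. Total out = 1630 + A.
water balance: 999.19 + 0.517·A = 0.582·(1630 + A)
(0.517 − 0.582)·A = 0.582×1630 − 999.19 = -50.53
A = -50.53 / -0.065 = 777.38 lb/h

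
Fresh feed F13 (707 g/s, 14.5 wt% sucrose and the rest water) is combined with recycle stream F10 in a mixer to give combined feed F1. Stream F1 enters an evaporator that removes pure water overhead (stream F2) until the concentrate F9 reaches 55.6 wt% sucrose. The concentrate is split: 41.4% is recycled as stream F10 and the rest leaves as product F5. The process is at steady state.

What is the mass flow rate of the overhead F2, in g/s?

522.6 g/s

Overall sucrose balance (none leaves overhead): sucrose in fresh feed = sucrose in product, i.e. 707×0.145 = (1−0.414)·F9·0.556.
F9 = 102.51/(0.556×0.586) = 314.64 g/s.
Recycle F10 = 0.414×314.64 = 130.26 g/s.
Combined feed F1 = 707 + 130.26 = 837.26 g/s.
Overhead F2 = F1 − F9 = 837.26 − 314.64 = 522.62 g/s.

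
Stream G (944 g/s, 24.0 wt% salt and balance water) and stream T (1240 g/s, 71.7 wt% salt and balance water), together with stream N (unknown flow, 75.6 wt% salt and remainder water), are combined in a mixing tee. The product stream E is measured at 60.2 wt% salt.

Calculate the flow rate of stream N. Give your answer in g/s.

1293 g/s

Let N be the unknown flow. Total out = 2184 + N.
salt balance: 1115.6 + 0.756·N = 0.602·(2184 + N)
(0.756 − 0.602)·N = 0.602×2184 − 1115.6 = 199.13
N = 199.13 / 0.154 = 1293 g/s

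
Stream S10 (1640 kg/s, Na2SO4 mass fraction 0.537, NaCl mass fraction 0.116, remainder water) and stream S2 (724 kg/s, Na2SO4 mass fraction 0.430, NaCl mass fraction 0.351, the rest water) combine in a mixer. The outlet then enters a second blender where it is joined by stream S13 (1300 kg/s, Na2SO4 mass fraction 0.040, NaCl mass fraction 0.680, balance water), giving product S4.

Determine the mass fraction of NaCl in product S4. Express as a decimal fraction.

0.363

Overall, product flow = 3664 kg/s.
NaCl in = 1640×0.116 + 724×0.351 + 1300×0.680 = 1328.4 kg/s.
NaCl fraction in S4 = 0.363.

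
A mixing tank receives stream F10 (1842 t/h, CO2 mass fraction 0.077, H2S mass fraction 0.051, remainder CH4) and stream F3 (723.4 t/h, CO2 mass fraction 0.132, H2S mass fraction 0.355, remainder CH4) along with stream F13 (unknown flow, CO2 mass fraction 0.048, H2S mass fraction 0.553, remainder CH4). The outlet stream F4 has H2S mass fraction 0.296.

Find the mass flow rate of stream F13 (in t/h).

1590 t/h

Let F13 be the unknown flow. Total out = 2565.4 + F13.
H2S balance: 350.75 + 0.553·F13 = 0.296·(2565.4 + F13)
(0.553 − 0.296)·F13 = 0.296×2565.4 − 350.75 = 408.61
F13 = 408.61 / 0.257 = 1589.9 t/h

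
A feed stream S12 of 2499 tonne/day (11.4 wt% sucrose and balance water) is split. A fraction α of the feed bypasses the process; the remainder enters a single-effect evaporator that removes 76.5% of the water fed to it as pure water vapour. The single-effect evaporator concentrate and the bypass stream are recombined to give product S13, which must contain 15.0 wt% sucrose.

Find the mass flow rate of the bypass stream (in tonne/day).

All 2499×0.114 = 284.89 tonne/day of sucrose reaches S13, so S13 = 284.89/0.150 = 1899.2 tonne/day and vapour = 599.76 tonne/day.
The evaporator receives (1−α)·2499 of feed at 0.886 water and removes 0.765 of that water:
0.765×0.886×(1−α)×2499 = 599.76
(1−α) = 599.76/1693.8 = 0.3541;  α = 0.6459.
Bypass flow = 0.6459×2499 = 1614.1 tonne/day.

1614 tonne/day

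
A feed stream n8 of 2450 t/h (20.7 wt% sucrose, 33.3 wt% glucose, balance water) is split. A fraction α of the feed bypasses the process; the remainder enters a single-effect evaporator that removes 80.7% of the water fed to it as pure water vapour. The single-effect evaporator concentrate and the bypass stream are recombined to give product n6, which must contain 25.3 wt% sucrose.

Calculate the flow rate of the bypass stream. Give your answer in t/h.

1250 t/h

All 2450×0.207 = 507.15 t/h of sucrose reaches n6, so n6 = 507.15/0.253 = 2004.5 t/h and vapour = 445.45 t/h.
The evaporator receives (1−α)·2450 of feed at 0.460 water and removes 0.807 of that water:
0.807×0.460×(1−α)×2450 = 445.45
(1−α) = 445.45/909.49 = 0.4898;  α = 0.5102.
Bypass flow = 0.5102×2450 = 1250 t/h.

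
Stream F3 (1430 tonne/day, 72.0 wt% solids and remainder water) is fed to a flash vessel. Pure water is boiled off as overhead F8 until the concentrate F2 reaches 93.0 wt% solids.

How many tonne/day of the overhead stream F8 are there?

solids is conserved: 1430×0.720 = 1029.6 tonne/day all reports to the concentrate.
Concentrate = 1029.6/(target fraction) = 1107.1 tonne/day.
Overhead = 1430 − 1107.1 = 322.9 tonne/day.

322.9 tonne/day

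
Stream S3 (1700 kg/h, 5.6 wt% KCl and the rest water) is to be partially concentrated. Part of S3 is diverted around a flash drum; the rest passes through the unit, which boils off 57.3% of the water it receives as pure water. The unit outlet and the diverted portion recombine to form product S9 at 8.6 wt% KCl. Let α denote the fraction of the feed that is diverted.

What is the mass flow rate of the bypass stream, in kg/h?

All 1700×0.056 = 95.2 kg/h of KCl reaches S9, so S9 = 95.2/0.086 = 1107 kg/h and vapour = 593.02 kg/h.
The evaporator receives (1−α)·1700 of feed at 0.944 water and removes 0.573 of that water:
0.573×0.944×(1−α)×1700 = 593.02
(1−α) = 593.02/919.55 = 0.6449;  α = 0.3551.
Bypass flow = 0.3551×1700 = 603.66 kg/h.

603.7 kg/h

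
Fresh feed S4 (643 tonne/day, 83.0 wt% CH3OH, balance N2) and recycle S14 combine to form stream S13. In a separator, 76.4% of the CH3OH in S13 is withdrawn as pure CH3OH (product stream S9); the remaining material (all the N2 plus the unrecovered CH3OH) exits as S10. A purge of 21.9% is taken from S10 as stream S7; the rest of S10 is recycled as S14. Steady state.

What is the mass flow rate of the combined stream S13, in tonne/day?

1153 tonne/day

N2 enters only via S4 and leaves only via the purge: 643×0.170 = 0.219×(N2 in S10), and the separator passes all N2, so N2 in S13 = N2 in S10 = 499.13 tonne/day.
CH3OH in S13: m_A = 643×0.830 + (1−0.219)·(1−0.764)·m_A, so m_A = 533.69/0.8157 = 654.29 tonne/day.
S13 = 654.29 + 499.13 = 1153.4 tonne/day.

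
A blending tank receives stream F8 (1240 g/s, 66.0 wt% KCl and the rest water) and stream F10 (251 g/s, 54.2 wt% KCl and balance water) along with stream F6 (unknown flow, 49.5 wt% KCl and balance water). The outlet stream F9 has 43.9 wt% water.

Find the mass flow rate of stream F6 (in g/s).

1788 g/s

Let F6 be the unknown flow. Total out = 1491 + F6.
water balance: 536.56 + 0.505·F6 = 0.439·(1491 + F6)
(0.505 − 0.439)·F6 = 0.439×1491 − 536.56 = 117.99
F6 = 117.99 / 0.066 = 1787.7 g/s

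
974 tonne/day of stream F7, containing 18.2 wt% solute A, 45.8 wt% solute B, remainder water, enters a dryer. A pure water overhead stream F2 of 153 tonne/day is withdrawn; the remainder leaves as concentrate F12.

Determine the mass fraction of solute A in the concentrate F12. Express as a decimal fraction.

solute A is not removed: 974×0.182 = 177.27 tonne/day of solute A enters F12.
Concentrate = 974 − 153 = 821 tonne/day.
Mass fraction = 177.27/821 = 0.2159.

0.2159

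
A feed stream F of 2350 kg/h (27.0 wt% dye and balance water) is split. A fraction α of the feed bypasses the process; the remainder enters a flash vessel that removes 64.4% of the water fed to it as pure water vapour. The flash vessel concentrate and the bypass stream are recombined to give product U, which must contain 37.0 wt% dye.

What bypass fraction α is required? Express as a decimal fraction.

0.425

All 2350×0.270 = 634.5 kg/h of dye reaches U, so U = 634.5/0.370 = 1714.9 kg/h and vapour = 635.14 kg/h.
The evaporator receives (1−α)·2350 of feed at 0.730 water and removes 0.644 of that water:
0.644×0.730×(1−α)×2350 = 635.14
(1−α) = 635.14/1104.8 = 0.5749;  α = 0.4251.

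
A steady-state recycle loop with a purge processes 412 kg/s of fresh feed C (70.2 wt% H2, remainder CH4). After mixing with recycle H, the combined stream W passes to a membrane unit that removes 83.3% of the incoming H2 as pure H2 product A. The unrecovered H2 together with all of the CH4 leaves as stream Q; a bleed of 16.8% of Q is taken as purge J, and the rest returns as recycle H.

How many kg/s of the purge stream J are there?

CH4 enters only via C and leaves only via the purge: 412×0.298 = 0.168×(CH4 in Q), and the membrane unit passes all CH4, so CH4 in W = CH4 in Q = 730.81 kg/s.
H2 in W: m_A = 412×0.702 + (1−0.168)·(1−0.833)·m_A, so m_A = 289.22/0.8611 = 335.89 kg/s.
Q = (1−0.833)×335.89 + 730.81 = 786.9 kg/s.
Purge J = 0.168×786.9 = 132.2 kg/s.

132.2 kg/s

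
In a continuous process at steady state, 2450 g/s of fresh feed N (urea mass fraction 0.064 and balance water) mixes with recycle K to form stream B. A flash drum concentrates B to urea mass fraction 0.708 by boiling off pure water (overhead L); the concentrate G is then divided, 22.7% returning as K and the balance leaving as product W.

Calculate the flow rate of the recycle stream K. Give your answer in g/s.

65.04 g/s

Overall urea balance (none leaves overhead): urea in fresh feed = urea in product, i.e. 2450×0.064 = (1−0.227)·G·0.708.
G = 156.8/(0.708×0.773) = 286.51 g/s.
Recycle K = 0.227×286.51 = 65.037 g/s.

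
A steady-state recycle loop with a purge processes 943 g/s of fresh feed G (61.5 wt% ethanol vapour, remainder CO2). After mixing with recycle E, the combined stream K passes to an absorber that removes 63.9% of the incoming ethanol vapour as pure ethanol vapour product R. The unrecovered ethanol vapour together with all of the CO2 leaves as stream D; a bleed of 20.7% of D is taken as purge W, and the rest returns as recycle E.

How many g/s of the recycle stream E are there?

CO2 enters only via G and leaves only via the purge: 943×0.385 = 0.207×(CO2 in D), and the absorber passes all CO2, so CO2 in K = CO2 in D = 1753.9 g/s.
ethanol vapour in K: m_A = 943×0.615 + (1−0.207)·(1−0.639)·m_A, so m_A = 579.94/0.7137 = 812.56 g/s.
D = (1−0.639)×812.56 + 1753.9 = 2047.2 g/s.
Recycle E = (1−0.207)×2047.2 = 1623.4 g/s.

1623 g/s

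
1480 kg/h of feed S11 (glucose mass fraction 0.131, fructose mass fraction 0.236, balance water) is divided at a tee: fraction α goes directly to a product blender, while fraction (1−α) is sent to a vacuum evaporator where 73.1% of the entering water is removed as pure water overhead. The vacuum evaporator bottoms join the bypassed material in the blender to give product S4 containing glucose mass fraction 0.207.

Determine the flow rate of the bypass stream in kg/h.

305.7 kg/h

All 1480×0.131 = 193.88 kg/h of glucose reaches S4, so S4 = 193.88/0.207 = 936.62 kg/h and vapour = 543.38 kg/h.
The evaporator receives (1−α)·1480 of feed at 0.633 water and removes 0.731 of that water:
0.731×0.633×(1−α)×1480 = 543.38
(1−α) = 543.38/684.83 = 0.7935;  α = 0.2065.
Bypass flow = 0.2065×1480 = 305.69 kg/h.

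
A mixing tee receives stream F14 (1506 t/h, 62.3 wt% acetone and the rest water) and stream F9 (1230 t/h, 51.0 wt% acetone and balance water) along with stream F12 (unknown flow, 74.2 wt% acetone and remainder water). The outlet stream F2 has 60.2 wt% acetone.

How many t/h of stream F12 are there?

582.4 t/h

Let F12 be the unknown flow. Total out = 2736 + F12.
acetone balance: 1565.5 + 0.742·F12 = 0.602·(2736 + F12)
(0.742 − 0.602)·F12 = 0.602×2736 − 1565.5 = 81.534
F12 = 81.534 / 0.140 = 582.39 t/h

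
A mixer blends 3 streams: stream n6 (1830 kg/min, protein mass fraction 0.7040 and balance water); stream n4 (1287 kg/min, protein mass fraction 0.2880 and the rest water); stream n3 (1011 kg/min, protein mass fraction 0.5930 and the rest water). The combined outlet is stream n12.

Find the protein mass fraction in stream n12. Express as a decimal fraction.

0.5471

Total flow out = 1830 + 1287 + 1011 = 4128 kg/min.
protein in = 1830×0.704 + 1287×0.288 + 1011×0.593 = 2258.5 kg/min.
protein mass fraction in n12 = 2258.5/4128 = 0.5471.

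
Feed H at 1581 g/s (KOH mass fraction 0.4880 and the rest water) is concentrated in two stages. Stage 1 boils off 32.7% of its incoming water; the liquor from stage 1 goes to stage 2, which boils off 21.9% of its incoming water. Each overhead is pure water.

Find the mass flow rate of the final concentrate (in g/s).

1197 g/s

water in feed = 1581×0.512 = 809.47 g/s.
After stage 1: water left = (1−0.327)×809.47 = 544.77; stream total = 1316.3 g/s.
After stage 2: water left = (1−0.219)×544.77 = 425.47; final concentrate = 1197 g/s.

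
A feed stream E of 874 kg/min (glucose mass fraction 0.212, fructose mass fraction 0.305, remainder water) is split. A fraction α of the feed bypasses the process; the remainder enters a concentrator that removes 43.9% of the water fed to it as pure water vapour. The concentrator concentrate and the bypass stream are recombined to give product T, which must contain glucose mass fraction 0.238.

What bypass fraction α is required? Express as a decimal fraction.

0.485

All 874×0.212 = 185.29 kg/min of glucose reaches T, so T = 185.29/0.238 = 778.52 kg/min and vapour = 95.479 kg/min.
The evaporator receives (1−α)·874 of feed at 0.483 water and removes 0.439 of that water:
0.439×0.483×(1−α)×874 = 95.479
(1−α) = 95.479/185.32 = 0.5152;  α = 0.4848.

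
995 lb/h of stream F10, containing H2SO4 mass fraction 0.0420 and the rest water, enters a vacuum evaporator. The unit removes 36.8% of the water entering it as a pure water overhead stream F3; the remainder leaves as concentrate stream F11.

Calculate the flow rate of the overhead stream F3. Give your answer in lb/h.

350.8 lb/h

water entering = 995×0.958 = 953.21 lb/h; overhead removed = 0.368×953.21 = 350.78 lb/h.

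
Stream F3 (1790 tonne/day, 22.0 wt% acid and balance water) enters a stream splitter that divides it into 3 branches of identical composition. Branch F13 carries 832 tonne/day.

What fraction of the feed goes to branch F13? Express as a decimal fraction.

Fraction to F13 = 832/1790 = 0.4648.

0.465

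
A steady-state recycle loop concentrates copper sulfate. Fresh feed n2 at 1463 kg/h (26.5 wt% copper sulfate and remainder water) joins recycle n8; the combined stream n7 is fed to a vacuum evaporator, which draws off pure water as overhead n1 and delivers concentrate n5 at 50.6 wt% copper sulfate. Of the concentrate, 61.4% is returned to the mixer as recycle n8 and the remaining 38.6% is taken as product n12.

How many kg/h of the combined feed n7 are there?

Overall copper sulfate balance (none leaves overhead): copper sulfate in fresh feed = copper sulfate in product, i.e. 1463×0.265 = (1−0.614)·n5·0.506.
n5 = 387.69/(0.506×0.386) = 1985 kg/h.
Recycle n8 = 0.614×1985 = 1218.8 kg/h.
Combined feed n7 = 1463 + 1218.8 = 2681.8 kg/h.

2682 kg/h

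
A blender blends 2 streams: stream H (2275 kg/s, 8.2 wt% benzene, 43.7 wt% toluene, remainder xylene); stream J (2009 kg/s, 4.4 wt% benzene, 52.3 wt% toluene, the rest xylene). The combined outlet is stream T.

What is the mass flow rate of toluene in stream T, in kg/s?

2045 kg/s

toluene out = toluene in = 2275×0.437 + 2009×0.523 = 2044.9 kg/s.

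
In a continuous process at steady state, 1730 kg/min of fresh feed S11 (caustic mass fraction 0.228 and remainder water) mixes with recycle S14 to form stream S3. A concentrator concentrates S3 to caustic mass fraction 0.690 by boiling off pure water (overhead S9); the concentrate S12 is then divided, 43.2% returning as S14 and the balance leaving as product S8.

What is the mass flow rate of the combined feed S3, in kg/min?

Overall caustic balance (none leaves overhead): caustic in fresh feed = caustic in product, i.e. 1730×0.228 = (1−0.432)·S12·0.690.
S12 = 394.44/(0.690×0.568) = 1006.4 kg/min.
Recycle S14 = 0.432×1006.4 = 434.78 kg/min.
Combined feed S3 = 1730 + 434.78 = 2164.8 kg/min.

2165 kg/min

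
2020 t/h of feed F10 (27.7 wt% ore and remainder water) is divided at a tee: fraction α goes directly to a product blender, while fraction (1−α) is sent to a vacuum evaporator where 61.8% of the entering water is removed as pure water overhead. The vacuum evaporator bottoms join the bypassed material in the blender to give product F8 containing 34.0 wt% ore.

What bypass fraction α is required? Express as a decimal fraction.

All 2020×0.277 = 559.54 t/h of ore reaches F8, so F8 = 559.54/0.340 = 1645.7 t/h and vapour = 374.29 t/h.
The evaporator receives (1−α)·2020 of feed at 0.723 water and removes 0.618 of that water:
0.618×0.723×(1−α)×2020 = 374.29
(1−α) = 374.29/902.56 = 0.4147;  α = 0.5853.

0.585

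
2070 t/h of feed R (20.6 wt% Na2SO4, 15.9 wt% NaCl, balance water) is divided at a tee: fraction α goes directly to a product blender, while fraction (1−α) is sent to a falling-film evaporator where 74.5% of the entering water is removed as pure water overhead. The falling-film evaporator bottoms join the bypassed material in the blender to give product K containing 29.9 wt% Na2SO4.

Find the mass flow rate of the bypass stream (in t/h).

All 2070×0.206 = 426.42 t/h of Na2SO4 reaches K, so K = 426.42/0.299 = 1426.2 t/h and vapour = 643.85 t/h.
The evaporator receives (1−α)·2070 of feed at 0.635 water and removes 0.745 of that water:
0.745×0.635×(1−α)×2070 = 643.85
(1−α) = 643.85/979.27 = 0.6575;  α = 0.3425.
Bypass flow = 0.3425×2070 = 709.02 t/h.

709 t/h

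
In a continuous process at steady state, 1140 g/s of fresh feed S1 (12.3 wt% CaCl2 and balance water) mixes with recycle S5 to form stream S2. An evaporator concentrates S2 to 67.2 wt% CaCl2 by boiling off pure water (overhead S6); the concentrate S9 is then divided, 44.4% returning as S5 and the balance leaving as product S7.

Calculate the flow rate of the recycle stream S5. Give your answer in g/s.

166.6 g/s

Overall CaCl2 balance (none leaves overhead): CaCl2 in fresh feed = CaCl2 in product, i.e. 1140×0.123 = (1−0.444)·S9·0.672.
S9 = 140.22/(0.672×0.556) = 375.29 g/s.
Recycle S5 = 0.444×375.29 = 166.63 g/s.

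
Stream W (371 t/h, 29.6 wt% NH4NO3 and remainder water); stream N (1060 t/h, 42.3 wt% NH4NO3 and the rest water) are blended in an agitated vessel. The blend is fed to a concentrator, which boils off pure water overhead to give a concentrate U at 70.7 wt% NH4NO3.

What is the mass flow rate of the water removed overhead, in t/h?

641.5 t/h

NH4NO3 entering = 371×0.296 + 1060×0.423 = 558.2 t/h.
All NH4NO3 reports to U, so U = 558.2/0.707 = 789.53 t/h.
Total feed = 1431 t/h; overhead = 1431 − 789.53 = 641.47 t/h.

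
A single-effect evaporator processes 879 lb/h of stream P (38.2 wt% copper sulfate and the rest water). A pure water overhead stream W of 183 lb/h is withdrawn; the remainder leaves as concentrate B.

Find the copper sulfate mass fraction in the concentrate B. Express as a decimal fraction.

copper sulfate is not removed: 879×0.382 = 335.78 lb/h of copper sulfate enters B.
Concentrate = 879 − 183 = 696 lb/h.
Mass fraction = 335.78/696 = 0.4824.

0.4824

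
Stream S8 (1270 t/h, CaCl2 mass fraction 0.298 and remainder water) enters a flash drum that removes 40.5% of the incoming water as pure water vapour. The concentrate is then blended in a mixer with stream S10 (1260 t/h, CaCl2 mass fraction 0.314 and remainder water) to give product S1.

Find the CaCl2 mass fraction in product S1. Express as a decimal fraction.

Vapour removed = 0.405×0.702×1270 = 361.07 t/h; concentrate = 908.93 t/h.
CaCl2 reaching the mixer = 378.46 (from concentrate) + 1260×0.314 = 774.1 t/h.
Product flow = 908.93 + 1260 = 2168.9 t/h; CaCl2 fraction = 0.357.

0.357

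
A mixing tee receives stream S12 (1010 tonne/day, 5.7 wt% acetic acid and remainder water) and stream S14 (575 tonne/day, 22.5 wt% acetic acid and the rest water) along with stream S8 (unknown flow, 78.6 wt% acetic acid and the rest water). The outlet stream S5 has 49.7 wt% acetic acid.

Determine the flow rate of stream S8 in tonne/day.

Let S8 be the unknown flow. Total out = 1585 + S8.
acetic acid balance: 186.94 + 0.786·S8 = 0.497·(1585 + S8)
(0.786 − 0.497)·S8 = 0.497×1585 − 186.94 = 600.8
S8 = 600.8 / 0.289 = 2078.9 tonne/day

2079 tonne/day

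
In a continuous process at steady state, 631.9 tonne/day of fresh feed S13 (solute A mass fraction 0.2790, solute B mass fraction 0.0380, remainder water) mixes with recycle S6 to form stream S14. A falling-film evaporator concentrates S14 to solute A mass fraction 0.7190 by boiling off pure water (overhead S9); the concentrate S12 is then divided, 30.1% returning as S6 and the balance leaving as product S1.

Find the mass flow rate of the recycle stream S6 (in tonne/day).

105.6 tonne/day

Overall solute A balance (none leaves overhead): solute A in fresh feed = solute A in product, i.e. 631.9×0.279 = (1−0.301)·S12·0.719.
S12 = 176.3/(0.719×0.699) = 350.79 tonne/day.
Recycle S6 = 0.301×350.79 = 105.59 tonne/day.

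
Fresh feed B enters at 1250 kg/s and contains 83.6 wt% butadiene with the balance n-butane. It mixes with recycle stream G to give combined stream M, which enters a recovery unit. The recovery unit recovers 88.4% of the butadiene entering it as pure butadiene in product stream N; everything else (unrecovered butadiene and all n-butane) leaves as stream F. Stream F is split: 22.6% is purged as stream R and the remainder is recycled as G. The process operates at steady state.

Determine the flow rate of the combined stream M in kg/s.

2055 kg/s

n-butane enters only via B and leaves only via the purge: 1250×0.164 = 0.226×(n-butane in F), and the recovery unit passes all n-butane, so n-butane in M = n-butane in F = 907.08 kg/s.
butadiene in M: m_A = 1250×0.836 + (1−0.226)·(1−0.884)·m_A, so m_A = 1045/0.9102 = 1148.1 kg/s.
M = 1148.1 + 907.08 = 2055.2 kg/s.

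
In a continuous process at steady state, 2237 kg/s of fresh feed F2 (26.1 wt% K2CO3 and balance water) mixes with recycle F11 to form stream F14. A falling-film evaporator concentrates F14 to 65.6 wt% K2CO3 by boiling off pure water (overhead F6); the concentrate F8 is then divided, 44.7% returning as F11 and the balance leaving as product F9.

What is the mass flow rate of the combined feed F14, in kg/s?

Overall K2CO3 balance (none leaves overhead): K2CO3 in fresh feed = K2CO3 in product, i.e. 2237×0.261 = (1−0.447)·F8·0.656.
F8 = 583.86/(0.656×0.553) = 1609.5 kg/s.
Recycle F11 = 0.447×1609.5 = 719.42 kg/s.
Combined feed F14 = 2237 + 719.42 = 2956.4 kg/s.

2956 kg/s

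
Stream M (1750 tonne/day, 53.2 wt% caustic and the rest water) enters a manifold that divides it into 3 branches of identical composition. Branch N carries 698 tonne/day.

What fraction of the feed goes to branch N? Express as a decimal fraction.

0.399

Fraction to N = 698/1750 = 0.3989.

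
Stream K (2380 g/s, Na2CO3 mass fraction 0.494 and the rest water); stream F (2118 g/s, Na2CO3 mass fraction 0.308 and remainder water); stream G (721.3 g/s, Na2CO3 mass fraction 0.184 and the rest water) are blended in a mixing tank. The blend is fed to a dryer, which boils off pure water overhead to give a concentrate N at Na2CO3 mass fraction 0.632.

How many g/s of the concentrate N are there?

3103 g/s

Na2CO3 entering = 2380×0.494 + 2118×0.308 + 721.3×0.184 = 1960.8 g/s.
All Na2CO3 reports to N, so N = 1960.8/0.632 = 3102.5 g/s.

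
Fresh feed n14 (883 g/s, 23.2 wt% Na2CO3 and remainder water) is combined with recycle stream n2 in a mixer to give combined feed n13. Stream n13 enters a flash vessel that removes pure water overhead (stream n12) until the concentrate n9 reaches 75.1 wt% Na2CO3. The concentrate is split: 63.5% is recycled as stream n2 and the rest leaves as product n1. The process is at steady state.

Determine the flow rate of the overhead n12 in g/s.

610.2 g/s

Overall Na2CO3 balance (none leaves overhead): Na2CO3 in fresh feed = Na2CO3 in product, i.e. 883×0.232 = (1−0.635)·n9·0.751.
n9 = 204.86/(0.751×0.365) = 747.34 g/s.
Recycle n2 = 0.635×747.34 = 474.56 g/s.
Combined feed n13 = 883 + 474.56 = 1357.6 g/s.
Overhead n12 = n13 − n9 = 1357.6 − 747.34 = 610.22 g/s.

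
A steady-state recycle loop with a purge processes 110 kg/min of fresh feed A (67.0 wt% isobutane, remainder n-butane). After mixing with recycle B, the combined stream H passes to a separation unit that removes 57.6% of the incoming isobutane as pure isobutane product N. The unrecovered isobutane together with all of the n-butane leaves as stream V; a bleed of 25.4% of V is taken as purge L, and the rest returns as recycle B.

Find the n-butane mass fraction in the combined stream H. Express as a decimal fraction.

n-butane enters only via A and leaves only via the purge: 110×0.330 = 0.254×(n-butane in V), and the separation unit passes all n-butane, so n-butane in H = n-butane in V = 142.91 kg/min.
isobutane in H: m_A = 110×0.670 + (1−0.254)·(1−0.576)·m_A, so m_A = 73.7/0.6837 = 107.8 kg/min.
H = 107.8 + 142.91 = 250.71 kg/min.
n-butane fraction in H = 142.91/250.71 = 0.5700.

0.5700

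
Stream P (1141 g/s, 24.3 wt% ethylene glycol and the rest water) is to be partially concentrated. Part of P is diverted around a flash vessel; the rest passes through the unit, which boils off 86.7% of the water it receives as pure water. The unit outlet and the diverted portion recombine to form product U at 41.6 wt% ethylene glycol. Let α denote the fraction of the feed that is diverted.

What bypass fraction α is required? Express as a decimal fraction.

All 1141×0.243 = 277.26 g/s of ethylene glycol reaches U, so U = 277.26/0.416 = 666.5 g/s and vapour = 474.5 g/s.
The evaporator receives (1−α)·1141 of feed at 0.757 water and removes 0.867 of that water:
0.867×0.757×(1−α)×1141 = 474.5
(1−α) = 474.5/748.86 = 0.6336;  α = 0.3664.

0.366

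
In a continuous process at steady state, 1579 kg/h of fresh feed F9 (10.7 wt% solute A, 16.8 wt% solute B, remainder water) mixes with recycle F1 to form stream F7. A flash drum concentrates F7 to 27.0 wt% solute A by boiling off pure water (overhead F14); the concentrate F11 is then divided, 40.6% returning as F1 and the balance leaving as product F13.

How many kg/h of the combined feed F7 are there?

2007 kg/h

Overall solute A balance (none leaves overhead): solute A in fresh feed = solute A in product, i.e. 1579×0.107 = (1−0.406)·F11·0.270.
F11 = 168.95/(0.270×0.594) = 1053.5 kg/h.
Recycle F1 = 0.406×1053.5 = 427.7 kg/h.
Combined feed F7 = 1579 + 427.7 = 2006.7 kg/h.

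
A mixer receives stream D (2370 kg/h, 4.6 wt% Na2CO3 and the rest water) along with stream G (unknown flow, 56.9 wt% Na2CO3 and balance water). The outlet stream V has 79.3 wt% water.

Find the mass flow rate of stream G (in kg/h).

Let G be the unknown flow. Total out = 2370 + G.
water balance: 2261 + 0.431·G = 0.793·(2370 + G)
(0.431 − 0.793)·G = 0.793×2370 − 2261 = -381.57
G = -381.57 / -0.362 = 1054.1 kg/h

1054 kg/h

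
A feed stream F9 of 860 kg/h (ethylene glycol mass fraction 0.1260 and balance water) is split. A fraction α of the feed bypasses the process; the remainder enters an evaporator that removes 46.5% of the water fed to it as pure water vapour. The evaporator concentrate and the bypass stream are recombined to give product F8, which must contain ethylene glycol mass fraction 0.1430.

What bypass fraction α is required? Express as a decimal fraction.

0.707

All 860×0.126 = 108.36 kg/h of ethylene glycol reaches F8, so F8 = 108.36/0.143 = 757.76 kg/h and vapour = 102.24 kg/h.
The evaporator receives (1−α)·860 of feed at 0.874 water and removes 0.465 of that water:
0.465×0.874×(1−α)×860 = 102.24
(1−α) = 102.24/349.51 = 0.2925;  α = 0.7075.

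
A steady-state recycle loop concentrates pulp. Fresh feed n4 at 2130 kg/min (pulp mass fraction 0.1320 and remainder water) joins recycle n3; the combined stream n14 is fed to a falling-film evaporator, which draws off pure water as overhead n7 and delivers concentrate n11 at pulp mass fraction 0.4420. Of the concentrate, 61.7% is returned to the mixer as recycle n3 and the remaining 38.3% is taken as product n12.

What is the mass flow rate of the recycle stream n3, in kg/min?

Overall pulp balance (none leaves overhead): pulp in fresh feed = pulp in product, i.e. 2130×0.132 = (1−0.617)·n11·0.442.
n11 = 281.16/(0.442×0.383) = 1660.9 kg/min.
Recycle n3 = 0.617×1660.9 = 1024.7 kg/min.

1025 kg/min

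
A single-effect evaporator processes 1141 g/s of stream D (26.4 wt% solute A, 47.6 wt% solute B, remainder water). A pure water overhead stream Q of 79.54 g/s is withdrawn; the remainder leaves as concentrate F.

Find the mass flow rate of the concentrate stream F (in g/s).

1061 g/s

Concentrate = 1141 − 79.54 = 1061.5 g/s.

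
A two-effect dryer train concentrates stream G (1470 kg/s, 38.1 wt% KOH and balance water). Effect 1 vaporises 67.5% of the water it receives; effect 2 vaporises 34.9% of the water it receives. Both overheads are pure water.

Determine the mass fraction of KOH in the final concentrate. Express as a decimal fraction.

water in feed = 1470×0.619 = 909.93 kg/s.
After stage 1: water left = (1−0.675)×909.93 = 295.73; stream total = 855.8 kg/s.
After stage 2: water left = (1−0.349)×295.73 = 192.52; final concentrate = 752.59 kg/s.
KOH fraction = 560.07/752.59 = 0.744.

0.744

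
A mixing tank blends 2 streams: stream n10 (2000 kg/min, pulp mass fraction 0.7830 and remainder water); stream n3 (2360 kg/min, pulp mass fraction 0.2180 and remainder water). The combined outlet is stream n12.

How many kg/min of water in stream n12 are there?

2280 kg/min

water out = water in = 2000×0.217 + 2360×0.782 = 2279.5 kg/min.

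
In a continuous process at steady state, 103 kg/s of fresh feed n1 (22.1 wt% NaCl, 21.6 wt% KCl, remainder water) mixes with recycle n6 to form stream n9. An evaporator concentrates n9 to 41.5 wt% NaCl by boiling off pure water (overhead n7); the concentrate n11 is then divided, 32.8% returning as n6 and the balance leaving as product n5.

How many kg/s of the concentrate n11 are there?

Overall NaCl balance (none leaves overhead): NaCl in fresh feed = NaCl in product, i.e. 103×0.221 = (1−0.328)·n11·0.415.
n11 = 22.763/(0.415×0.672) = 81.623 kg/s.

81.62 kg/s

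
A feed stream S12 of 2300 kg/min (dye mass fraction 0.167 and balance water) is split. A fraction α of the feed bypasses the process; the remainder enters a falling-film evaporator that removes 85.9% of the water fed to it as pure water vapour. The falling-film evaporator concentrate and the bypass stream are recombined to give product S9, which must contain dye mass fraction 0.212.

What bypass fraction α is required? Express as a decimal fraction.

0.703

All 2300×0.167 = 384.1 kg/min of dye reaches S9, so S9 = 384.1/0.212 = 1811.8 kg/min and vapour = 488.21 kg/min.
The evaporator receives (1−α)·2300 of feed at 0.833 water and removes 0.859 of that water:
0.859×0.833×(1−α)×2300 = 488.21
(1−α) = 488.21/1645.8 = 0.2966;  α = 0.7034.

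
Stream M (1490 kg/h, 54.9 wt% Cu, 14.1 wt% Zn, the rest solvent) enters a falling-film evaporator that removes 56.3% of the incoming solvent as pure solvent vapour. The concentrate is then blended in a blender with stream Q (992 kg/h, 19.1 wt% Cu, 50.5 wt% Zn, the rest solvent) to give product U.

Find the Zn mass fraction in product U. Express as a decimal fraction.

0.3200

Vapour removed = 0.563×0.310×1490 = 260.05 kg/h; concentrate = 1230 kg/h.
Zn reaching the mixer = 210.09 (from concentrate) + 992×0.505 = 711.05 kg/h.
Product flow = 1230 + 992 = 2222 kg/h; Zn fraction = 0.3200.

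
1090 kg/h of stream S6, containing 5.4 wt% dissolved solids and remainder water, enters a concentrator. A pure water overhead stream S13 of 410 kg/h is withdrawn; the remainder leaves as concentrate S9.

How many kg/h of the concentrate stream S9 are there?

680 kg/h

Concentrate = 1090 − 410 = 680 kg/h.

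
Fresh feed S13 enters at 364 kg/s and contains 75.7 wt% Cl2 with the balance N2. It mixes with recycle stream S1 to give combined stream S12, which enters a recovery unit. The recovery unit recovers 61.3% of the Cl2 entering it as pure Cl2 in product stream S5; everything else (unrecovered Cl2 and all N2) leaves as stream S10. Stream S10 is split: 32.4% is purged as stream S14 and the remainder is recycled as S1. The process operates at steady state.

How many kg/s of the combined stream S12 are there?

N2 enters only via S13 and leaves only via the purge: 364×0.243 = 0.324×(N2 in S10), and the recovery unit passes all N2, so N2 in S12 = N2 in S10 = 273 kg/s.
Cl2 in S12: m_A = 364×0.757 + (1−0.324)·(1−0.613)·m_A, so m_A = 275.55/0.7384 = 373.18 kg/s.
S12 = 373.18 + 273 = 646.18 kg/s.

646.2 kg/s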